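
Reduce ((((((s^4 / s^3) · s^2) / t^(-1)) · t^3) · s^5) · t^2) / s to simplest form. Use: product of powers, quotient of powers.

s^7t^6

((((((s^4 / s^3) · s^2) / t^(-1)) · t^3) · s^5) · t^2) / s
= (((((s · s^2) / t^(-1)) · t^3) · s^5) · t^2) / s    [quotient of powers]
= ((((s^3 / t^(-1)) · t^3) · s^5) · t^2) / s    [product of powers]
= s^7t^6    [quotient of powers; product of powers]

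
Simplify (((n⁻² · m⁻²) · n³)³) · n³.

m⁻⁶·n⁶

(((n⁻² · m⁻²) · n³)³) · n³
= (((n⁻² · m⁻²)³) · ((n³)³)) · n³    [power of a product]
= ((((n⁻²)³) · ((m⁻²)³)) · ((n³)³)) · n³    [power of a product]
= ((n⁻⁶ · ((m⁻²)³)) · ((n³)³)) · n³    [power of a power]
= ((n⁻⁶ · m⁻⁶) · ((n³)³)) · n³    [power of a power]
= ((n⁻⁶ · m⁻⁶) · n⁹) · n³    [power of a power]
= m⁻⁶·n⁶    [product of powers]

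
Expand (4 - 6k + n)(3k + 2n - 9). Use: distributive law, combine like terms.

(4 - 6k + n)(3k + 2n - 9)
= 12k + 8n - 36 - 18k^2 - 12kn + 54k + 3kn + 2n^2 - 9n    [distributive law]
= 66k - n - 36 - 18k^2 - 9kn + 2n^2    [combine like terms]

66k - n - 36 - 18k^2 - 9kn + 2n^2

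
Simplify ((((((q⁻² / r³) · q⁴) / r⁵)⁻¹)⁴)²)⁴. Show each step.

((((((q⁻² / r³) · q⁴) / r⁵)⁻¹)⁴)²)⁴
= (((((q⁻² / r³) · q⁴) / r⁵)⁻¹)⁴)⁸    [power of a power]
= ((((q⁻² / r³) · q⁴) / r⁵)⁻¹)³²    [power of a power]
= (((q⁻² / r³) · q⁴) / r⁵)⁻³²    [power of a power]
= (((q⁻² / r³) · q⁴)⁻³²) / ((r⁵)⁻³²)    [power of a quotient]
= (((q⁻² / r³)⁻³²) · ((q⁴)⁻³²)) / ((r⁵)⁻³²)    [power of a product]
= ((((q⁻²)⁻³²) / ((r³)⁻³²)) · ((q⁴)⁻³²)) / ((r⁵)⁻³²)    [power of a quotient]
= ((q⁶⁴ / ((r³)⁻³²)) · ((q⁴)⁻³²)) / ((r⁵)⁻³²)    [power of a power]
= ((q⁶⁴ / r⁻⁹⁶) · ((q⁴)⁻³²)) / ((r⁵)⁻³²)    [power of a power]
= ((q⁶⁴ / r⁻⁹⁶) · q⁻¹²⁸) / ((r⁵)⁻³²)    [power of a power]
= ((q⁶⁴ / r⁻⁹⁶) · q⁻¹²⁸) / r⁻¹⁶⁰    [power of a power]
= q⁻⁶⁴r²⁵⁶    [quotient of powers; product of powers]

q⁻⁶⁴r²⁵⁶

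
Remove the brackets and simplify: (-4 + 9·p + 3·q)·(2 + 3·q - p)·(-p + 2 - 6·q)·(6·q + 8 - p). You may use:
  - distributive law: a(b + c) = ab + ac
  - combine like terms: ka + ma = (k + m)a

-348·p·q + 432·p - 372·p² + 192·q - 128 + 648·q² - 1746·p·q² + 78·p²·q - 108·q³ + 112·p³ + 333·p²·q² + 24·p³·q - 864·p·q³ - 9·p⁴ - 324·q⁴

(-4 + 9·p + 3·q)·(2 + 3·q - p)·(-p + 2 - 6·q)·(6·q + 8 - p)
= (-8 - 12·q + 4·p + 18·p + 27·p·q - 9·p² + 6·q + 9·q² - 3·p·q)·(-p + 2 - 6·q)·(6·q + 8 - p)    [distributive law]
= (-8 - 6·q + 22·p + 24·p·q - 9·p² + 9·q²)·(-p + 2 - 6·q)·(6·q + 8 - p)    [combine like terms]
= (8·p - 16 + 48·q + 6·p·q - 12·q + 36·q² - 22·p² + 44·p - 132·p·q - 24·p²·q + 48·p·q - 144·p·q² + 9·p³ - 18·p² + 54·p²·q - 9·p·q² + 18·q² - 54·q³)·(6·q + 8 - p)    [distributive law]
= (52·p - 16 + 36·q - 78·p·q + 54·q² - 40·p² + 30·p²·q - 153·p·q² + 9·p³ - 54·q³)·(6·q + 8 - p)    [combine like terms]
= 312·p·q + 416·p - 52·p² - 96·q - 128 + 16·p + 216·q² + 288·q - 36·p·q - 468·p·q² - 624·p·q + 78·p²·q + 324·q³ + 432·q² - 54·p·q² - 240·p²·q - 320·p² + 40·p³ + 180·p²·q² + 240·p²·q - 30·p³·q - 918·p·q³ - 1224·p·q² + 153·p²·q² + 54·p³·q + 72·p³ - 9·p⁴ - 324·q⁴ - 432·q³ + 54·p·q³    [distributive law]
= -348·p·q + 432·p - 372·p² + 192·q - 128 + 648·q² - 1746·p·q² + 78·p²·q - 108·q³ + 112·p³ + 333·p²·q² + 24·p³·q - 864·p·q³ - 9·p⁴ - 324·q⁴    [combine like terms]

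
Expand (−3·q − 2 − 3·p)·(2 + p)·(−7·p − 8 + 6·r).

(−3·q − 2 − 3·p)·(2 + p)·(−7·p − 8 + 6·r)
= (−6·q − 3·p·q − 4 − 2·p − 6·p − 3·p^2)·(−7·p − 8 + 6·r)    [distributive law]
= (−6·q − 3·p·q − 4 − 8·p − 3·p^2)·(−7·p − 8 + 6·r)    [combine like terms]
= 42·p·q + 48·q − 36·q·r + 21·p^2·q + 24·p·q − 18·p·q·r + 28·p + 32 − 24·r + 56·p^2 + 64·p − 48·p·r + 21·p^3 + 24·p^2 − 18·p^2·r    [distributive law]
= 66·p·q + 48·q − 36·q·r + 21·p^2·q − 18·p·q·r + 92·p + 32 − 24·r + 80·p^2 − 48·p·r + 21·p^3 − 18·p^2·r    [combine like terms]

66·p·q + 48·q − 36·q·r + 21·p^2·q − 18·p·q·r + 92·p + 32 − 24·r + 80·p^2 − 48·p·r + 21·p^3 − 18·p^2·r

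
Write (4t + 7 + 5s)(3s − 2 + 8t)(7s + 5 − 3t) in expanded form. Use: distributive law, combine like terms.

319s^2t + 563st + 68st^2 + 282t + 16t^2 − 96t^3 + 152s^2 − 43s − 70 + 105s^3

(4t + 7 + 5s)(3s − 2 + 8t)(7s + 5 − 3t)
= (12st − 8t + 32t^2 + 21s − 14 + 56t + 15s^2 − 10s + 40st)(7s + 5 − 3t)    [distributive law]
= (52st + 48t + 32t^2 + 11s − 14 + 15s^2)(7s + 5 − 3t)    [combine like terms]
= 364s^2t + 260st − 156st^2 + 336st + 240t − 144t^2 + 224st^2 + 160t^2 − 96t^3 + 77s^2 + 55s − 33st − 98s − 70 + 42t + 105s^3 + 75s^2 − 45s^2t    [distributive law]
= 319s^2t + 563st + 68st^2 + 282t + 16t^2 − 96t^3 + 152s^2 − 43s − 70 + 105s^3    [combine like terms]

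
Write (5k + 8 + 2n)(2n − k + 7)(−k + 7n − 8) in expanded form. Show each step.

(5k + 8 + 2n)(2n − k + 7)(−k + 7n − 8)
= (10kn − 5k^2 + 35k + 16n − 8k + 56 + 4n^2 − 2kn + 14n)(−k + 7n − 8)    [distributive law]
= (8kn − 5k^2 + 27k + 30n + 56 + 4n^2)(−k + 7n − 8)    [combine like terms]
= −8k^2n + 56kn^2 − 64kn + 5k^3 − 35k^2n + 40k^2 − 27k^2 + 189kn − 216k − 30kn + 210n^2 − 240n − 56k + 392n − 448 − 4kn^2 + 28n^3 − 32n^2    [distributive law]
= −43k^2n + 52kn^2 + 95kn + 5k^3 + 13k^2 − 272k + 178n^2 + 152n − 448 + 28n^3    [combine like terms]

−43k^2n + 52kn^2 + 95kn + 5k^3 + 13k^2 − 272k + 178n^2 + 152n − 448 + 28n^3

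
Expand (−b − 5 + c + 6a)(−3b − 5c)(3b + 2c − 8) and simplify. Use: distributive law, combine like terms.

(−b − 5 + c + 6a)(−3b − 5c)(3b + 2c − 8)
= (3b^2 + 5bc + 15b + 25c − 3bc − 5c^2 − 18ab − 30ac)(3b + 2c − 8)    [distributive law]
= (3b^2 + 2bc + 15b + 25c − 5c^2 − 18ab − 30ac)(3b + 2c − 8)    [combine like terms]
= 9b^3 + 6b^2c − 24b^2 + 6b^2c + 4bc^2 − 16bc + 45b^2 + 30bc − 120b + 75bc + 50c^2 − 200c − 15bc^2 − 10c^3 + 40c^2 − 54ab^2 − 36abc + 144ab − 90abc − 60ac^2 + 240ac    [distributive law]
= 9b^3 + 12b^2c + 21b^2 − 11bc^2 + 89bc − 120b + 90c^2 − 200c − 10c^3 − 54ab^2 − 126abc + 144ab − 60ac^2 + 240ac    [combine like terms]

9b^3 + 12b^2c + 21b^2 − 11bc^2 + 89bc − 120b + 90c^2 − 200c − 10c^3 − 54ab^2 − 126abc + 144ab − 60ac^2 + 240ac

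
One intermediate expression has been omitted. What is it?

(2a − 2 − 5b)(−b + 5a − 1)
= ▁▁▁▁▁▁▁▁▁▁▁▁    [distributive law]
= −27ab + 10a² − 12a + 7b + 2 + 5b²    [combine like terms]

Applying distributive law to the line above:

−2ab + 10a² − 2a + 2b − 10a + 2 + 5b² − 25ab + 5b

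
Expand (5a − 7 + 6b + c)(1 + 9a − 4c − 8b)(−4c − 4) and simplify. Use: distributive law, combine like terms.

(5a − 7 + 6b + c)(1 + 9a − 4c − 8b)(−4c − 4)
= (5a + 45a² − 20ac − 40ab − 7 − 63a + 28c + 56b + 6b + 54ab − 24bc − 48b² + c + 9ac − 4c² − 8bc)(−4c − 4)    [distributive law]
= (−58a + 45a² − 11ac + 14ab − 7 + 29c + 62b − 32bc − 48b² − 4c²)(−4c − 4)    [combine like terms]
= 232ac + 232a − 180a²c − 180a² + 44ac² + 44ac − 56abc − 56ab + 28c + 28 − 116c² − 116c − 248bc − 248b + 128bc² + 128bc + 192b²c + 192b² + 16c³ + 16c²    [distributive law]
= 276ac + 232a − 180a²c − 180a² + 44ac² − 56abc − 56ab − 88c + 28 − 100c² − 120bc − 248b + 128bc² + 192b²c + 192b² + 16c³    [combine like terms]

276ac + 232a − 180a²c − 180a² + 44ac² − 56abc − 56ab − 88c + 28 − 100c² − 120bc − 248b + 128bc² + 192b²c + 192b² + 16c³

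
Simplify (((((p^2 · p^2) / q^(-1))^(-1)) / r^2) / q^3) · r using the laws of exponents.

(((((p^2 · p^2) / q^(-1))^(-1)) / r^2) / q^3) · r
= (((((p^2 · p^2)^(-1)) / ((q^(-1))^(-1))) / r^2) / q^3) · r    [power of a quotient]
= ((((((p^2)^(-1)) · ((p^2)^(-1))) / ((q^(-1))^(-1))) / r^2) / q^3) · r    [power of a product]
= ((((p^(-2) · ((p^2)^(-1))) / ((q^(-1))^(-1))) / r^2) / q^3) · r    [power of a power]
= ((((p^(-2) · p^(-2)) / ((q^(-1))^(-1))) / r^2) / q^3) · r    [power of a power]
= (((p^(-4) / ((q^(-1))^(-1))) / r^2) / q^3) · r    [product of powers]
= (((p^(-4) / q) / r^2) / q^3) · r    [power of a power]
= p^(-4)q^(-4)r^(-1)    [quotient of powers; product of powers]

p^(-4)q^(-4)r^(-1)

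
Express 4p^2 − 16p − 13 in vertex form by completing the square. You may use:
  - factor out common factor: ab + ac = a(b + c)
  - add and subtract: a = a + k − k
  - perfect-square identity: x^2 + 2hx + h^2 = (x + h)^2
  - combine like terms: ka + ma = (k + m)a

4(p − 2)^2 − 29

4p^2 − 16p − 13
= 4(p^2 − 4p) − 13    [factor out 4 from the p-terms]
= 4(p^2 − 4p + 4 − 4) − 13    [add and subtract 4 inside the bracket]
= 4(p − 2)^2 − 16 − 13    [perfect-square identity]
= 4(p − 2)^2 − 29    [combine constants]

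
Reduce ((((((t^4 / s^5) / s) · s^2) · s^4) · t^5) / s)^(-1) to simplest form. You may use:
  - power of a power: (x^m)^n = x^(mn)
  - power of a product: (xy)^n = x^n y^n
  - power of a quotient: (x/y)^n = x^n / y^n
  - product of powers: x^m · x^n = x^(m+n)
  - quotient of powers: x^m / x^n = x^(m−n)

((((((t^4 / s^5) / s) · s^2) · s^4) · t^5) / s)^(-1)
= ((((((t^4 / s^5) / s) · s^2) · s^4) · t^5)^(-1)) / (s^(-1))    [power of a quotient]
= ((((((t^4 / s^5) / s) · s^2) · s^4)^(-1)) · ((t^5)^(-1))) / (s^(-1))    [power of a product]
= ((((((t^4 / s^5) / s) · s^2)^(-1)) · ((s^4)^(-1))) · ((t^5)^(-1))) / (s^(-1))    [power of a product]
= ((((((t^4 / s^5) / s)^(-1)) · ((s^2)^(-1))) · ((s^4)^(-1))) · ((t^5)^(-1))) / (s^(-1))    [power of a product]
= ((((((t^4 / s^5)^(-1)) / (s^(-1))) · ((s^2)^(-1))) · ((s^4)^(-1))) · ((t^5)^(-1))) / (s^(-1))    [power of a quotient]
= (((((((t^4)^(-1)) / ((s^5)^(-1))) / (s^(-1))) · ((s^2)^(-1))) · ((s^4)^(-1))) · ((t^5)^(-1))) / (s^(-1))    [power of a quotient]
= (((((t^(-4) / ((s^5)^(-1))) / (s^(-1))) · ((s^2)^(-1))) · ((s^4)^(-1))) · ((t^5)^(-1))) / (s^(-1))    [power of a power]
= (((((t^(-4) / s^(-5)) / (s^(-1))) · ((s^2)^(-1))) · ((s^4)^(-1))) · ((t^5)^(-1))) / (s^(-1))    [power of a power]
= (((((t^(-4) / s^(-5)) / s^(-1)) · s^(-2)) · ((s^4)^(-1))) · ((t^5)^(-1))) / (s^(-1))    [power of a power]
= (((((t^(-4) / s^(-5)) / s^(-1)) · s^(-2)) · s^(-4)) · ((t^5)^(-1))) / (s^(-1))    [power of a power]
= (((((t^(-4) / s^(-5)) / s^(-1)) · s^(-2)) · s^(-4)) · t^(-5)) / (s^(-1))    [power of a power]
= s·t^(-9)    [quotient of powers; product of powers]

s·t^(-9)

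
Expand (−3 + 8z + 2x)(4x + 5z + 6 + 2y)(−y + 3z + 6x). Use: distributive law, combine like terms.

−51yz + 99z^2 + 198xz + 18y − 54z − 108x + 6y^2 − 36xy + 66xyz + 366xz^2 + 276x^2z + 8yz^2 + 120z^3 − 16y^2z + 16x^2y + 48x^3 − 4xy^2

(−3 + 8z + 2x)(4x + 5z + 6 + 2y)(−y + 3z + 6x)
= (−12x − 15z − 18 − 6y + 32xz + 40z^2 + 48z + 16yz + 8x^2 + 10xz + 12x + 4xy)(−y + 3z + 6x)    [distributive law]
= (33z − 18 − 6y + 42xz + 40z^2 + 16yz + 8x^2 + 4xy)(−y + 3z + 6x)    [combine like terms]
= −33yz + 99z^2 + 198xz + 18y − 54z − 108x + 6y^2 − 18yz − 36xy − 42xyz + 126xz^2 + 252x^2z − 40yz^2 + 120z^3 + 240xz^2 − 16y^2z + 48yz^2 + 96xyz − 8x^2y + 24x^2z + 48x^3 − 4xy^2 + 12xyz + 24x^2y    [distributive law]
= −51yz + 99z^2 + 198xz + 18y − 54z − 108x + 6y^2 − 36xy + 66xyz + 366xz^2 + 276x^2z + 8yz^2 + 120z^3 − 16y^2z + 16x^2y + 48x^3 − 4xy^2    [combine like terms]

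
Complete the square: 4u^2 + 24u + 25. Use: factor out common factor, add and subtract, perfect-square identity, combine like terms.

4(u + 3)^2 - 11

4u^2 + 24u + 25
= 4(u^2 + 6u) + 25    [factor out 4 from the u-terms]
= 4(u^2 + 6u + 9 - 9) + 25    [add and subtract 9 inside the bracket]
= 4(u + 3)^2 - 36 + 25    [perfect-square identity]
= 4(u + 3)^2 - 11    [combine constants]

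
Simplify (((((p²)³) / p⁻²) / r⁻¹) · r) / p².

p⁶r²

(((((p²)³) / p⁻²) / r⁻¹) · r) / p²
= (((p⁶ / p⁻²) / r⁻¹) · r) / p²    [power of a power]
= ((p⁸ / r⁻¹) · r) / p²    [quotient of powers]
= p⁶r²    [quotient of powers]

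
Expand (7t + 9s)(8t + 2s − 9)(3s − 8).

168st^2 − 448t^2 + 258s^2t − 877st + 504t + 54s^3 − 387s^2 + 648s

(7t + 9s)(8t + 2s − 9)(3s − 8)
= (56t^2 + 14st − 63t + 72st + 18s^2 − 81s)(3s − 8)    [distributive law]
= (56t^2 + 86st − 63t + 18s^2 − 81s)(3s − 8)    [combine like terms]
= 168st^2 − 448t^2 + 258s^2t − 688st − 189st + 504t + 54s^3 − 144s^2 − 243s^2 + 648s    [distributive law]
= 168st^2 − 448t^2 + 258s^2t − 877st + 504t + 54s^3 − 387s^2 + 648s    [combine like terms]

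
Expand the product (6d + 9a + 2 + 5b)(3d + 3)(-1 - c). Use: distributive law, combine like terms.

(6d + 9a + 2 + 5b)(3d + 3)(-1 - c)
= (18d^2 + 18d + 27ad + 27a + 6d + 6 + 15bd + 15b)(-1 - c)    [distributive law]
= (18d^2 + 24d + 27ad + 27a + 6 + 15bd + 15b)(-1 - c)    [combine like terms]
= -18d^2 - 18cd^2 - 24d - 24cd - 27ad - 27acd - 27a - 27ac - 6 - 6c - 15bd - 15bcd - 15b - 15bc    [distributive law]

-18d^2 - 18cd^2 - 24d - 24cd - 27ad - 27acd - 27a - 27ac - 6 - 6c - 15bd - 15bcd - 15b - 15bc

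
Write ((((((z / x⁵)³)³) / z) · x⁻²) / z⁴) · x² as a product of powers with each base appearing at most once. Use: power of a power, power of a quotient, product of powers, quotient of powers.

((((((z / x⁵)³)³) / z) · x⁻²) / z⁴) · x²
= (((((z / x⁵)⁹) / z) · x⁻²) / z⁴) · x²    [power of a power]
= (((((z⁹) / ((x⁵)⁹)) / z) · x⁻²) / z⁴) · x²    [power of a quotient]
= ((((z⁹ / x⁴⁵) / z) · x⁻²) / z⁴) · x²    [power of a power]
= x⁻⁴⁵·z⁴    [quotient of powers; product of powers]

x⁻⁴⁵·z⁴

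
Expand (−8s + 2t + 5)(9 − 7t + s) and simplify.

(−8s + 2t + 5)(9 − 7t + s)
= −72s + 56st − 8s^2 + 18t − 14t^2 + 2st + 45 − 35t + 5s    [distributive law]
= −67s + 58st − 8s^2 − 17t − 14t^2 + 45    [combine like terms]

−67s + 58st − 8s^2 − 17t − 14t^2 + 45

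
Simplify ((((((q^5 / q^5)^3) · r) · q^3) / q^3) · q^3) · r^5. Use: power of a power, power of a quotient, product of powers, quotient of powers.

q^3r^6

((((((q^5 / q^5)^3) · r) · q^3) / q^3) · q^3) · r^5
= (((((((q^5)^3) / ((q^5)^3)) · r) · q^3) / q^3) · q^3) · r^5    [power of a quotient]
= (((((q^15 / ((q^5)^3)) · r) · q^3) / q^3) · q^3) · r^5    [power of a power]
= (((((q^15 / q^15) · r) · q^3) / q^3) · q^3) · r^5    [power of a power]
= ((((q^0 · r) · q^3) / q^3) · q^3) · r^5    [quotient of powers]
= q^3r^6    [quotient of powers; product of powers]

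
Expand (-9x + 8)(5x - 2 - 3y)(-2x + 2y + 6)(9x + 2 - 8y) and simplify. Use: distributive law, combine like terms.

810x^4 - 3294x^3 - 2016x^3y + 5734x^2y + 1638x^2y^2 + 2648x^2 - 3972xy - 2932xy^2 - 104x - 432xy^3 + 416y + 1312y^2 - 192 + 384y^3

(-9x + 8)(5x - 2 - 3y)(-2x + 2y + 6)(9x + 2 - 8y)
= (-45x^2 + 18x + 27xy + 40x - 16 - 24y)(-2x + 2y + 6)(9x + 2 - 8y)    [distributive law]
= (-45x^2 + 58x + 27xy - 16 - 24y)(-2x + 2y + 6)(9x + 2 - 8y)    [combine like terms]
= (90x^3 - 90x^2y - 270x^2 - 116x^2 + 116xy + 348x - 54x^2y + 54xy^2 + 162xy + 32x - 32y - 96 + 48xy - 48y^2 - 144y)(9x + 2 - 8y)    [distributive law]
= (90x^3 - 144x^2y - 386x^2 + 326xy + 380x + 54xy^2 - 176y - 96 - 48y^2)(9x + 2 - 8y)    [combine like terms]
= 810x^4 + 180x^3 - 720x^3y - 1296x^3y - 288x^2y + 1152x^2y^2 - 3474x^3 - 772x^2 + 3088x^2y + 2934x^2y + 652xy - 2608xy^2 + 3420x^2 + 760x - 3040xy + 486x^2y^2 + 108xy^2 - 432xy^3 - 1584xy - 352y + 1408y^2 - 864x - 192 + 768y - 432xy^2 - 96y^2 + 384y^3    [distributive law]
= 810x^4 - 3294x^3 - 2016x^3y + 5734x^2y + 1638x^2y^2 + 2648x^2 - 3972xy - 2932xy^2 - 104x - 432xy^3 + 416y + 1312y^2 - 192 + 384y^3    [combine like terms]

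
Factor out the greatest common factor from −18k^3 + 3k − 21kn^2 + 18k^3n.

−18k^3 + 3k − 21kn^2 + 18k^3n
= 3(−6k^3 + k − 7kn^2 + 6k^3n)    [factor out 3]
= 3k(−6k^2 + 1 − 7n^2 + 6k^2n)    [factor out k]

3k(−6k^2 + 1 − 7n^2 + 6k^2n)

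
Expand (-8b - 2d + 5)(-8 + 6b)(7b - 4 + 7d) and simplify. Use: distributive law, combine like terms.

(-8b - 2d + 5)(-8 + 6b)(7b - 4 + 7d)
= (64b - 48b^2 + 16d - 12bd - 40 + 30b)(7b - 4 + 7d)    [distributive law]
= (94b - 48b^2 + 16d - 12bd - 40)(7b - 4 + 7d)    [combine like terms]
= 658b^2 - 376b + 658bd - 336b^3 + 192b^2 - 336b^2d + 112bd - 64d + 112d^2 - 84b^2d + 48bd - 84bd^2 - 280b + 160 - 280d    [distributive law]
= 850b^2 - 656b + 818bd - 336b^3 - 420b^2d - 344d + 112d^2 - 84bd^2 + 160    [combine like terms]

850b^2 - 656b + 818bd - 336b^3 - 420b^2d - 344d + 112d^2 - 84bd^2 + 160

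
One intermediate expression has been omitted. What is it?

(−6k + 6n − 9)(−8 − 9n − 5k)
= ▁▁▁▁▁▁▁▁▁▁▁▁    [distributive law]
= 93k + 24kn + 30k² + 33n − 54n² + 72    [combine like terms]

By distributive law:

48k + 54kn + 30k² − 48n − 54n² − 30kn + 72 + 81n + 45k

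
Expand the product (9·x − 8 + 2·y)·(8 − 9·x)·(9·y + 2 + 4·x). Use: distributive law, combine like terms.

(9·x − 8 + 2·y)·(8 − 9·x)·(9·y + 2 + 4·x)
= (72·x − 81·x^2 − 64 + 72·x + 16·y − 18·x·y)·(9·y + 2 + 4·x)    [distributive law]
= (144·x − 81·x^2 − 64 + 16·y − 18·x·y)·(9·y + 2 + 4·x)    [combine like terms]
= 1296·x·y + 288·x + 576·x^2 − 729·x^2·y − 162·x^2 − 324·x^3 − 576·y − 128 − 256·x + 144·y^2 + 32·y + 64·x·y − 162·x·y^2 − 36·x·y − 72·x^2·y    [distributive law]
= 1324·x·y + 32·x + 414·x^2 − 801·x^2·y − 324·x^3 − 544·y − 128 + 144·y^2 − 162·x·y^2    [combine like terms]

1324·x·y + 32·x + 414·x^2 − 801·x^2·y − 324·x^3 − 544·y − 128 + 144·y^2 − 162·x·y^2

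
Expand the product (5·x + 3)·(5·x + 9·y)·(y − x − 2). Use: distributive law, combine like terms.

(5·x + 3)·(5·x + 9·y)·(y − x − 2)
= (25·x^2 + 45·x·y + 15·x + 27·y)·(y − x − 2)    [distributive law]
= 25·x^2·y − 25·x^3 − 50·x^2 + 45·x·y^2 − 45·x^2·y − 90·x·y + 15·x·y − 15·x^2 − 30·x + 27·y^2 − 27·x·y − 54·y    [distributive law]
= −20·x^2·y − 25·x^3 − 65·x^2 + 45·x·y^2 − 102·x·y − 30·x + 27·y^2 − 54·y    [combine like terms]

−20·x^2·y − 25·x^3 − 65·x^2 + 45·x·y^2 − 102·x·y − 30·x + 27·y^2 − 54·y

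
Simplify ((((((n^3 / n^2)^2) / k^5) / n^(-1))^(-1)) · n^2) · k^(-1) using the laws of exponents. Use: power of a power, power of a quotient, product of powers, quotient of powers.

k^4·n^(-1)

((((((n^3 / n^2)^2) / k^5) / n^(-1))^(-1)) · n^2) · k^(-1)
= ((((((n^3 / n^2)^2) / k^5)^(-1)) / ((n^(-1))^(-1))) · n^2) · k^(-1)    [power of a quotient]
= ((((((n^3 / n^2)^2)^(-1)) / ((k^5)^(-1))) / ((n^(-1))^(-1))) · n^2) · k^(-1)    [power of a quotient]
= (((((n^3 / n^2)^(-2)) / ((k^5)^(-1))) / ((n^(-1))^(-1))) · n^2) · k^(-1)    [power of a power]
= ((((((n^3)^(-2)) / ((n^2)^(-2))) / ((k^5)^(-1))) / ((n^(-1))^(-1))) · n^2) · k^(-1)    [power of a quotient]
= ((((n^(-6) / ((n^2)^(-2))) / ((k^5)^(-1))) / ((n^(-1))^(-1))) · n^2) · k^(-1)    [power of a power]
= ((((n^(-6) / n^(-4)) / ((k^5)^(-1))) / ((n^(-1))^(-1))) · n^2) · k^(-1)    [power of a power]
= (((n^(-2) / ((k^5)^(-1))) / ((n^(-1))^(-1))) · n^2) · k^(-1)    [quotient of powers]
= (((n^(-2) / k^(-5)) / ((n^(-1))^(-1))) · n^2) · k^(-1)    [power of a power]
= (((n^(-2) / k^(-5)) / n) · n^2) · k^(-1)    [power of a power]
= k^4·n^(-1)    [quotient of powers; product of powers]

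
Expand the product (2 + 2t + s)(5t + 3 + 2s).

(2 + 2t + s)(5t + 3 + 2s)
= 10t + 6 + 4s + 10t^2 + 6t + 4st + 5st + 3s + 2s^2    [distributive law]
= 16t + 6 + 7s + 10t^2 + 9st + 2s^2    [combine like terms]

16t + 6 + 7s + 10t^2 + 9st + 2s^2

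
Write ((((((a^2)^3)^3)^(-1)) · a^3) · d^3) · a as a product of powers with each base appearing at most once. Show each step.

a^(-14)·d^3

((((((a^2)^3)^3)^(-1)) · a^3) · d^3) · a
= (((((a^2)^3)^(-3)) · a^3) · d^3) · a    [power of a power]
= ((((a^2)^(-9)) · a^3) · d^3) · a    [power of a power]
= ((a^(-18) · a^3) · d^3) · a    [power of a power]
= (a^(-15) · d^3) · a    [product of powers]
= a^(-14)·d^3    [product of powers]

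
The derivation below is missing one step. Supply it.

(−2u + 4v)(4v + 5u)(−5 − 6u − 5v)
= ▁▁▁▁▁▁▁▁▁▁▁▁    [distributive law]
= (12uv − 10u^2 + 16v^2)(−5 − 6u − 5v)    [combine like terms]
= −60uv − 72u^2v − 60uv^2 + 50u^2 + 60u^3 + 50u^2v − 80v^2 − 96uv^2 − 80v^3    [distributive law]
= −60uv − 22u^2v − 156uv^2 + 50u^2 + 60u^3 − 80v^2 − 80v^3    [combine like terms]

After distributive law, the bracketed line is:

(−8uv − 10u^2 + 16v^2 + 20uv)(−5 − 6u − 5v)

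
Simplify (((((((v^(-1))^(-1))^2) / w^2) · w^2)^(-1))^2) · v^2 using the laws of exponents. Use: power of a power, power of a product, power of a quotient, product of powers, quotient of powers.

(((((((v^(-1))^(-1))^2) / w^2) · w^2)^(-1))^2) · v^2
= ((((((v^(-1))^(-1))^2) / w^2) · w^2)^(-2)) · v^2    [power of a power]
= ((((((v^(-1))^(-1))^2) / w^2)^(-2)) · ((w^2)^(-2))) · v^2    [power of a product]
= ((((((v^(-1))^(-1))^2)^(-2)) / ((w^2)^(-2))) · ((w^2)^(-2))) · v^2    [power of a quotient]
= (((((v^(-1))^(-1))^(-4)) / ((w^2)^(-2))) · ((w^2)^(-2))) · v^2    [power of a power]
= ((((v^(-1))^4) / ((w^2)^(-2))) · ((w^2)^(-2))) · v^2    [power of a power]
= ((v^(-4) / ((w^2)^(-2))) · ((w^2)^(-2))) · v^2    [power of a power]
= ((v^(-4) / w^(-4)) · ((w^2)^(-2))) · v^2    [power of a power]
= ((v^(-4) / w^(-4)) · w^(-4)) · v^2    [power of a power]
= v^(-2)    [quotient of powers; product of powers]

v^(-2)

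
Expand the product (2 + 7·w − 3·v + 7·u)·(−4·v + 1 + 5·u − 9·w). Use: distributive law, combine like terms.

(2 + 7·w − 3·v + 7·u)·(−4·v + 1 + 5·u − 9·w)
= −8·v + 2 + 10·u − 18·w − 28·v·w + 7·w + 35·u·w − 63·w² + 12·v² − 3·v − 15·u·v + 27·v·w − 28·u·v + 7·u + 35·u² − 63·u·w    [distributive law]
= −11·v + 2 + 17·u − 11·w − v·w − 28·u·w − 63·w² + 12·v² − 43·u·v + 35·u²    [combine like terms]

−11·v + 2 + 17·u − 11·w − v·w − 28·u·w − 63·w² + 12·v² − 43·u·v + 35·u²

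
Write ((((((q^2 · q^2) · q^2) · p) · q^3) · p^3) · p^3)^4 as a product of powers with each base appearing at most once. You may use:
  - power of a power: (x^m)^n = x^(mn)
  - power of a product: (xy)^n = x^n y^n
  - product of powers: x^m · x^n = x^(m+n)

p^28·q^36

((((((q^2 · q^2) · q^2) · p) · q^3) · p^3) · p^3)^4
= ((((((q^2 · q^2) · q^2) · p) · q^3) · p^3)^4) · ((p^3)^4)    [power of a product]
= ((((((q^2 · q^2) · q^2) · p) · q^3)^4) · ((p^3)^4)) · ((p^3)^4)    [power of a product]
= ((((((q^2 · q^2) · q^2) · p)^4) · ((q^3)^4)) · ((p^3)^4)) · ((p^3)^4)    [power of a product]
= ((((((q^2 · q^2) · q^2)^4) · (p^4)) · ((q^3)^4)) · ((p^3)^4)) · ((p^3)^4)    [power of a product]
= ((((((q^2 · q^2)^4) · ((q^2)^4)) · (p^4)) · ((q^3)^4)) · ((p^3)^4)) · ((p^3)^4)    [power of a product]
= (((((((q^2)^4) · ((q^2)^4)) · ((q^2)^4)) · (p^4)) · ((q^3)^4)) · ((p^3)^4)) · ((p^3)^4)    [power of a product]
= (((((q^8 · ((q^2)^4)) · ((q^2)^4)) · (p^4)) · ((q^3)^4)) · ((p^3)^4)) · ((p^3)^4)    [power of a power]
= (((((q^8 · q^8) · ((q^2)^4)) · (p^4)) · ((q^3)^4)) · ((p^3)^4)) · ((p^3)^4)    [power of a power]
= ((((q^16 · ((q^2)^4)) · (p^4)) · ((q^3)^4)) · ((p^3)^4)) · ((p^3)^4)    [product of powers]
= ((((q^16 · q^8) · (p^4)) · ((q^3)^4)) · ((p^3)^4)) · ((p^3)^4)    [power of a power]
= (((q^24 · (p^4)) · ((q^3)^4)) · ((p^3)^4)) · ((p^3)^4)    [product of powers]
= (((q^24 · p^4) · q^12) · ((p^3)^4)) · ((p^3)^4)    [power of a power]
= (((q^24 · p^4) · q^12) · p^12) · ((p^3)^4)    [power of a power]
= (((q^24 · p^4) · q^12) · p^12) · p^12    [power of a power]
= p^28·q^36    [product of powers]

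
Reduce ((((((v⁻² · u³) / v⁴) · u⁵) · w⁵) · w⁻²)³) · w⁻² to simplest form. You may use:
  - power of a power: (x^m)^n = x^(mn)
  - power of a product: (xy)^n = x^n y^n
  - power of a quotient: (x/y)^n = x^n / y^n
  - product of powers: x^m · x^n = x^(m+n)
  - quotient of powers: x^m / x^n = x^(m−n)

u²⁴·v⁻¹⁸·w⁷

((((((v⁻² · u³) / v⁴) · u⁵) · w⁵) · w⁻²)³) · w⁻²
= ((((((v⁻² · u³) / v⁴) · u⁵) · w⁵)³) · ((w⁻²)³)) · w⁻²    [power of a product]
= ((((((v⁻² · u³) / v⁴) · u⁵)³) · ((w⁵)³)) · ((w⁻²)³)) · w⁻²    [power of a product]
= ((((((v⁻² · u³) / v⁴)³) · ((u⁵)³)) · ((w⁵)³)) · ((w⁻²)³)) · w⁻²    [power of a product]
= ((((((v⁻² · u³)³) / ((v⁴)³)) · ((u⁵)³)) · ((w⁵)³)) · ((w⁻²)³)) · w⁻²    [power of a quotient]
= (((((((v⁻²)³) · ((u³)³)) / ((v⁴)³)) · ((u⁵)³)) · ((w⁵)³)) · ((w⁻²)³)) · w⁻²    [power of a product]
= (((((v⁻⁶ · ((u³)³)) / ((v⁴)³)) · ((u⁵)³)) · ((w⁵)³)) · ((w⁻²)³)) · w⁻²    [power of a power]
= (((((v⁻⁶ · u⁹) / ((v⁴)³)) · ((u⁵)³)) · ((w⁵)³)) · ((w⁻²)³)) · w⁻²    [power of a power]
= (((((v⁻⁶ · u⁹) / v¹²) · ((u⁵)³)) · ((w⁵)³)) · ((w⁻²)³)) · w⁻²    [power of a power]
= (((((v⁻⁶ · u⁹) / v¹²) · u¹⁵) · ((w⁵)³)) · ((w⁻²)³)) · w⁻²    [power of a power]
= (((((v⁻⁶ · u⁹) / v¹²) · u¹⁵) · w¹⁵) · ((w⁻²)³)) · w⁻²    [power of a power]
= (((((v⁻⁶ · u⁹) / v¹²) · u¹⁵) · w¹⁵) · w⁻⁶) · w⁻²    [power of a power]
= u²⁴·v⁻¹⁸·w⁷    [quotient of powers; product of powers]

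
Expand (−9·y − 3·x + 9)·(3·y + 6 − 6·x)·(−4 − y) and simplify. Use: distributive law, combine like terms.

(−9·y − 3·x + 9)·(3·y + 6 − 6·x)·(−4 − y)
= (−27·y^2 − 54·y + 54·x·y − 9·x·y − 18·x + 18·x^2 + 27·y + 54 − 54·x)·(−4 − y)    [distributive law]
= (−27·y^2 − 27·y + 45·x·y − 72·x + 18·x^2 + 54)·(−4 − y)    [combine like terms]
= 108·y^2 + 27·y^3 + 108·y + 27·y^2 − 180·x·y − 45·x·y^2 + 288·x + 72·x·y − 72·x^2 − 18·x^2·y − 216 − 54·y    [distributive law]
= 135·y^2 + 27·y^3 + 54·y − 108·x·y − 45·x·y^2 + 288·x − 72·x^2 − 18·x^2·y − 216    [combine like terms]

135·y^2 + 27·y^3 + 54·y − 108·x·y − 45·x·y^2 + 288·x − 72·x^2 − 18·x^2·y − 216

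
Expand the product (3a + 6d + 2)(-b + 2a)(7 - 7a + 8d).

-7ab + 21a^2b + 18abd + 14a^2 - 42a^3 - 36a^2d - 58bd - 48bd^2 + 116ad + 96ad^2 - 14b + 28a

(3a + 6d + 2)(-b + 2a)(7 - 7a + 8d)
= (-3ab + 6a^2 - 6bd + 12ad - 2b + 4a)(7 - 7a + 8d)    [distributive law]
= -21ab + 21a^2b - 24abd + 42a^2 - 42a^3 + 48a^2d - 42bd + 42abd - 48bd^2 + 84ad - 84a^2d + 96ad^2 - 14b + 14ab - 16bd + 28a - 28a^2 + 32ad    [distributive law]
= -7ab + 21a^2b + 18abd + 14a^2 - 42a^3 - 36a^2d - 58bd - 48bd^2 + 116ad + 96ad^2 - 14b + 28a    [combine like terms]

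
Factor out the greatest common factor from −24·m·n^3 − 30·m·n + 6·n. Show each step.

−24·m·n^3 − 30·m·n + 6·n
= 6(−4·m·n^3 − 5·m·n + n)    [factor out 6]
= 6·n(−4·m·n^2 − 5·m + 1)    [factor out n]

6·n(−4·m·n^2 − 5·m + 1)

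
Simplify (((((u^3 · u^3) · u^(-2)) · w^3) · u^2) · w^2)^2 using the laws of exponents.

(((((u^3 · u^3) · u^(-2)) · w^3) · u^2) · w^2)^2
= (((((u^3 · u^3) · u^(-2)) · w^3) · u^2)^2) · ((w^2)^2)    [power of a product]
= (((((u^3 · u^3) · u^(-2)) · w^3)^2) · ((u^2)^2)) · ((w^2)^2)    [power of a product]
= (((((u^3 · u^3) · u^(-2))^2) · ((w^3)^2)) · ((u^2)^2)) · ((w^2)^2)    [power of a product]
= (((((u^3 · u^3)^2) · ((u^(-2))^2)) · ((w^3)^2)) · ((u^2)^2)) · ((w^2)^2)    [power of a product]
= ((((((u^3)^2) · ((u^3)^2)) · ((u^(-2))^2)) · ((w^3)^2)) · ((u^2)^2)) · ((w^2)^2)    [power of a product]
= ((((u^6 · ((u^3)^2)) · ((u^(-2))^2)) · ((w^3)^2)) · ((u^2)^2)) · ((w^2)^2)    [power of a power]
= ((((u^6 · u^6) · ((u^(-2))^2)) · ((w^3)^2)) · ((u^2)^2)) · ((w^2)^2)    [power of a power]
= (((u^12 · ((u^(-2))^2)) · ((w^3)^2)) · ((u^2)^2)) · ((w^2)^2)    [product of powers]
= (((u^12 · u^(-4)) · ((w^3)^2)) · ((u^2)^2)) · ((w^2)^2)    [power of a power]
= ((u^8 · ((w^3)^2)) · ((u^2)^2)) · ((w^2)^2)    [product of powers]
= ((u^8 · w^6) · ((u^2)^2)) · ((w^2)^2)    [power of a power]
= ((u^8 · w^6) · u^4) · ((w^2)^2)    [power of a power]
= ((u^8 · w^6) · u^4) · w^4    [power of a power]
= u^12w^10    [product of powers]

u^12w^10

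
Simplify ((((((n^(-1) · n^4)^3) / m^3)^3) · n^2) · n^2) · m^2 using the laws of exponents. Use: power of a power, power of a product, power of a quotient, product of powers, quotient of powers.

((((((n^(-1) · n^4)^3) / m^3)^3) · n^2) · n^2) · m^2
= ((((((n^(-1) · n^4)^3)^3) / ((m^3)^3)) · n^2) · n^2) · m^2    [power of a quotient]
= (((((n^(-1) · n^4)^9) / ((m^3)^3)) · n^2) · n^2) · m^2    [power of a power]
= ((((((n^(-1))^9) · ((n^4)^9)) / ((m^3)^3)) · n^2) · n^2) · m^2    [power of a product]
= ((((n^(-9) · ((n^4)^9)) / ((m^3)^3)) · n^2) · n^2) · m^2    [power of a power]
= ((((n^(-9) · n^36) / ((m^3)^3)) · n^2) · n^2) · m^2    [power of a power]
= (((n^27 / ((m^3)^3)) · n^2) · n^2) · m^2    [product of powers]
= (((n^27 / m^9) · n^2) · n^2) · m^2    [power of a power]
= m^(-7)·n^31    [quotient of powers; product of powers]

m^(-7)·n^31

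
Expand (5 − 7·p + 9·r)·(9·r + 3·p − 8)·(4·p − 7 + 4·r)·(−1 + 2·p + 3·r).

−2341·p·r + 2377·p²·r − 246·p·r² + 811·r + 762·r² − 2349·r³ − 1745·p² + 946·p³ + 1217·p − 280 − 708·p³·r − 324·p²·r² + 1188·p·r³ − 168·p⁴ + 972·r⁴

(5 − 7·p + 9·r)·(9·r + 3·p − 8)·(4·p − 7 + 4·r)·(−1 + 2·p + 3·r)
= (45·r + 15·p − 40 − 63·p·r − 21·p² + 56·p + 81·r² + 27·p·r − 72·r)·(4·p − 7 + 4·r)·(−1 + 2·p + 3·r)    [distributive law]
= (−27·r + 71·p − 40 − 36·p·r − 21·p² + 81·r²)·(4·p − 7 + 4·r)·(−1 + 2·p + 3·r)    [combine like terms]
= (−108·p·r + 189·r − 108·r² + 284·p² − 497·p + 284·p·r − 160·p + 280 − 160·r − 144·p²·r + 252·p·r − 144·p·r² − 84·p³ + 147·p² − 84·p²·r + 324·p·r² − 567·r² + 324·r³)·(−1 + 2·p + 3·r)    [distributive law]
= (428·p·r + 29·r − 675·r² + 431·p² − 657·p + 280 − 228·p²·r + 180·p·r² − 84·p³ + 324·r³)·(−1 + 2·p + 3·r)    [combine like terms]
= −428·p·r + 856·p²·r + 1284·p·r² − 29·r + 58·p·r + 87·r² + 675·r² − 1350·p·r² − 2025·r³ − 431·p² + 862·p³ + 1293·p²·r + 657·p − 1314·p² − 1971·p·r − 280 + 560·p + 840·r + 228·p²·r − 456·p³·r − 684·p²·r² − 180·p·r² + 360·p²·r² + 540·p·r³ + 84·p³ − 168·p⁴ − 252·p³·r − 324·r³ + 648·p·r³ + 972·r⁴    [distributive law]
= −2341·p·r + 2377·p²·r − 246·p·r² + 811·r + 762·r² − 2349·r³ − 1745·p² + 946·p³ + 1217·p − 280 − 708·p³·r − 324·p²·r² + 1188·p·r³ − 168·p⁴ + 972·r⁴    [combine like terms]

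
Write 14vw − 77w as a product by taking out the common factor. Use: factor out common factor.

7w(2v − 11)

14vw − 77w
= 7(2vw − 11w)    [factor out 7]
= 7w(2v − 11)    [factor out w]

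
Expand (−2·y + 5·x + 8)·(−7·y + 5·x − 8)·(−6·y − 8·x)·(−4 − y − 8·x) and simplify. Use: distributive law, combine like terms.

(−2·y + 5·x + 8)·(−7·y + 5·x − 8)·(−6·y − 8·x)·(−4 − y − 8·x)
= (14·y² − 10·x·y + 16·y − 35·x·y + 25·x² − 40·x − 56·y + 40·x − 64)·(−6·y − 8·x)·(−4 − y − 8·x)    [distributive law]
= (14·y² − 45·x·y − 40·y + 25·x² − 64)·(−6·y − 8·x)·(−4 − y − 8·x)    [combine like terms]
= (−84·y³ − 112·x·y² + 270·x·y² + 360·x²·y + 240·y² + 320·x·y − 150·x²·y − 200·x³ + 384·y + 512·x)·(−4 − y − 8·x)    [distributive law]
= (−84·y³ + 158·x·y² + 210·x²·y + 240·y² + 320·x·y − 200·x³ + 384·y + 512·x)·(−4 − y − 8·x)    [combine like terms]
= 336·y³ + 84·y⁴ + 672·x·y³ − 632·x·y² − 158·x·y³ − 1264·x²·y² − 840·x²·y − 210·x²·y² − 1680·x³·y − 960·y² − 240·y³ − 1920·x·y² − 1280·x·y − 320·x·y² − 2560·x²·y + 800·x³ + 200·x³·y + 1600·x⁴ − 1536·y − 384·y² − 3072·x·y − 2048·x − 512·x·y − 4096·x²    [distributive law]
= 96·y³ + 84·y⁴ + 514·x·y³ − 2872·x·y² − 1474·x²·y² − 3400·x²·y − 1480·x³·y − 1344·y² − 4864·x·y + 800·x³ + 1600·x⁴ − 1536·y − 2048·x − 4096·x²    [combine like terms]

96·y³ + 84·y⁴ + 514·x·y³ − 2872·x·y² − 1474·x²·y² − 3400·x²·y − 1480·x³·y − 1344·y² − 4864·x·y + 800·x³ + 1600·x⁴ − 1536·y − 2048·x − 4096·x²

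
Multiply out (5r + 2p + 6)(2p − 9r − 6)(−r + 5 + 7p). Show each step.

−307pr^2 − 628pr − 60p^2r + 45r^3 − 141r^2 − 384r + 20p^2 + 28p^3 − 180 − 252p

(5r + 2p + 6)(2p − 9r − 6)(−r + 5 + 7p)
= (10pr − 45r^2 − 30r + 4p^2 − 18pr − 12p + 12p − 54r − 36)(−r + 5 + 7p)    [distributive law]
= (−8pr − 45r^2 − 84r + 4p^2 − 36)(−r + 5 + 7p)    [combine like terms]
= 8pr^2 − 40pr − 56p^2r + 45r^3 − 225r^2 − 315pr^2 + 84r^2 − 420r − 588pr − 4p^2r + 20p^2 + 28p^3 + 36r − 180 − 252p    [distributive law]
= −307pr^2 − 628pr − 60p^2r + 45r^3 − 141r^2 − 384r + 20p^2 + 28p^3 − 180 − 252p    [combine like terms]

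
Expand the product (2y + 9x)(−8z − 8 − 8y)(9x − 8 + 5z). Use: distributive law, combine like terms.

−504xyz + 48yz − 80yz^2 + 432xy + 128y − 144xy^2 + 128y^2 − 80y^2z − 648x^2z + 216xz − 360xz^2 − 648x^2 + 576x − 648x^2y

(2y + 9x)(−8z − 8 − 8y)(9x − 8 + 5z)
= (−16yz − 16y − 16y^2 − 72xz − 72x − 72xy)(9x − 8 + 5z)    [distributive law]
= −144xyz + 128yz − 80yz^2 − 144xy + 128y − 80yz − 144xy^2 + 128y^2 − 80y^2z − 648x^2z + 576xz − 360xz^2 − 648x^2 + 576x − 360xz − 648x^2y + 576xy − 360xyz    [distributive law]
= −504xyz + 48yz − 80yz^2 + 432xy + 128y − 144xy^2 + 128y^2 − 80y^2z − 648x^2z + 216xz − 360xz^2 − 648x^2 + 576x − 648x^2y    [combine like terms]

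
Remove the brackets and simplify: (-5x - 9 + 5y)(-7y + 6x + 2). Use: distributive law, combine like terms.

(-5x - 9 + 5y)(-7y + 6x + 2)
= 35xy - 30x^2 - 10x + 63y - 54x - 18 - 35y^2 + 30xy + 10y    [distributive law]
= 65xy - 30x^2 - 64x + 73y - 18 - 35y^2    [combine like terms]

65xy - 30x^2 - 64x + 73y - 18 - 35y^2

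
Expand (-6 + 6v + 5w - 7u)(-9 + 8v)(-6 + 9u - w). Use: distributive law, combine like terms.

(-6 + 6v + 5w - 7u)(-9 + 8v)(-6 + 9u - w)
= (54 - 48v - 54v + 48v² - 45w + 40vw + 63u - 56uv)(-6 + 9u - w)    [distributive law]
= (54 - 102v + 48v² - 45w + 40vw + 63u - 56uv)(-6 + 9u - w)    [combine like terms]
= -324 + 486u - 54w + 612v - 918uv + 102vw - 288v² + 432uv² - 48v²w + 270w - 405uw + 45w² - 240vw + 360uvw - 40vw² - 378u + 567u² - 63uw + 336uv - 504u²v + 56uvw    [distributive law]
= -324 + 108u + 216w + 612v - 582uv - 138vw - 288v² + 432uv² - 48v²w - 468uw + 45w² + 416uvw - 40vw² + 567u² - 504u²v    [combine like terms]

-324 + 108u + 216w + 612v - 582uv - 138vw - 288v² + 432uv² - 48v²w - 468uw + 45w² + 416uvw - 40vw² + 567u² - 504u²v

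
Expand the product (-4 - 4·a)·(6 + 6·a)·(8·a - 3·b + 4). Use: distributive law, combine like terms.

-384·a + 72·b - 96 - 480·a^2 + 144·a·b - 192·a^3 + 72·a^2·b

(-4 - 4·a)·(6 + 6·a)·(8·a - 3·b + 4)
= (-24 - 24·a - 24·a - 24·a^2)·(8·a - 3·b + 4)    [distributive law]
= (-24 - 48·a - 24·a^2)·(8·a - 3·b + 4)    [combine like terms]
= -192·a + 72·b - 96 - 384·a^2 + 144·a·b - 192·a - 192·a^3 + 72·a^2·b - 96·a^2    [distributive law]
= -384·a + 72·b - 96 - 480·a^2 + 144·a·b - 192·a^3 + 72·a^2·b    [combine like terms]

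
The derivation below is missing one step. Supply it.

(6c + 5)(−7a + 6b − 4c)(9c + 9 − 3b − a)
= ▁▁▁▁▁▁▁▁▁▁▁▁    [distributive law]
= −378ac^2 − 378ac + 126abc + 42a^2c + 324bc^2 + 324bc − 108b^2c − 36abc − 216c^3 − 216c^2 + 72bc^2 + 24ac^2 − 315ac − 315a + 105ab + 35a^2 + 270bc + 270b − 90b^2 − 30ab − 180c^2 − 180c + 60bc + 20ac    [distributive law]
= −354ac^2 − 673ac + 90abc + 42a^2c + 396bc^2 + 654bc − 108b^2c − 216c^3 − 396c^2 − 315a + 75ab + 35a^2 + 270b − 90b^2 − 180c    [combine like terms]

By distributive law:

(−42ac + 36bc − 24c^2 − 35a + 30b − 20c)(9c + 9 − 3b − a)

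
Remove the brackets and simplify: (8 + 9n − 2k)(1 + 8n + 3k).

8 + 73n + 22k + 72n^2 + 11kn − 6k^2

(8 + 9n − 2k)(1 + 8n + 3k)
= 8 + 64n + 24k + 9n + 72n^2 + 27kn − 2k − 16kn − 6k^2    [distributive law]
= 8 + 73n + 22k + 72n^2 + 11kn − 6k^2    [combine like terms]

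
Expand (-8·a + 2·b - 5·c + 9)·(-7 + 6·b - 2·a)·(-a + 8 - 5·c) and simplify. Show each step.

(-8·a + 2·b - 5·c + 9)·(-7 + 6·b - 2·a)·(-a + 8 - 5·c)
= (56·a - 48·a·b + 16·a² - 14·b + 12·b² - 4·a·b + 35·c - 30·b·c + 10·a·c - 63 + 54·b - 18·a)·(-a + 8 - 5·c)    [distributive law]
= (38·a - 52·a·b + 16·a² + 40·b + 12·b² + 35·c - 30·b·c + 10·a·c - 63)·(-a + 8 - 5·c)    [combine like terms]
= -38·a² + 304·a - 190·a·c + 52·a²·b - 416·a·b + 260·a·b·c - 16·a³ + 128·a² - 80·a²·c - 40·a·b + 320·b - 200·b·c - 12·a·b² + 96·b² - 60·b²·c - 35·a·c + 280·c - 175·c² + 30·a·b·c - 240·b·c + 150·b·c² - 10·a²·c + 80·a·c - 50·a·c² + 63·a - 504 + 315·c    [distributive law]
= 90·a² + 367·a - 145·a·c + 52·a²·b - 456·a·b + 290·a·b·c - 16·a³ - 90·a²·c + 320·b - 440·b·c - 12·a·b² + 96·b² - 60·b²·c + 595·c - 175·c² + 150·b·c² - 50·a·c² - 504    [combine like terms]

90·a² + 367·a - 145·a·c + 52·a²·b - 456·a·b + 290·a·b·c - 16·a³ - 90·a²·c + 320·b - 440·b·c - 12·a·b² + 96·b² - 60·b²·c + 595·c - 175·c² + 150·b·c² - 50·a·c² - 504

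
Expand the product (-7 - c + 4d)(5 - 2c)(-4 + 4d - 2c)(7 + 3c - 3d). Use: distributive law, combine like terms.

(-7 - c + 4d)(5 - 2c)(-4 + 4d - 2c)(7 + 3c - 3d)
= (-35 + 14c - 5c + 2c² + 20d - 8cd)(-4 + 4d - 2c)(7 + 3c - 3d)    [distributive law]
= (-35 + 9c + 2c² + 20d - 8cd)(-4 + 4d - 2c)(7 + 3c - 3d)    [combine like terms]
= (140 - 140d + 70c - 36c + 36cd - 18c² - 8c² + 8c²d - 4c³ - 80d + 80d² - 40cd + 32cd - 32cd² + 16c²d)(7 + 3c - 3d)    [distributive law]
= (140 - 220d + 34c + 28cd - 26c² + 24c²d - 4c³ + 80d² - 32cd²)(7 + 3c - 3d)    [combine like terms]
= 980 + 420c - 420d - 1540d - 660cd + 660d² + 238c + 102c² - 102cd + 196cd + 84c²d - 84cd² - 182c² - 78c³ + 78c²d + 168c²d + 72c³d - 72c²d² - 28c³ - 12c⁴ + 12c³d + 560d² + 240cd² - 240d³ - 224cd² - 96c²d² + 96cd³    [distributive law]
= 980 + 658c - 1960d - 566cd + 1220d² - 80c² + 330c²d - 68cd² - 106c³ + 84c³d - 168c²d² - 12c⁴ - 240d³ + 96cd³    [combine like terms]

980 + 658c - 1960d - 566cd + 1220d² - 80c² + 330c²d - 68cd² - 106c³ + 84c³d - 168c²d² - 12c⁴ - 240d³ + 96cd³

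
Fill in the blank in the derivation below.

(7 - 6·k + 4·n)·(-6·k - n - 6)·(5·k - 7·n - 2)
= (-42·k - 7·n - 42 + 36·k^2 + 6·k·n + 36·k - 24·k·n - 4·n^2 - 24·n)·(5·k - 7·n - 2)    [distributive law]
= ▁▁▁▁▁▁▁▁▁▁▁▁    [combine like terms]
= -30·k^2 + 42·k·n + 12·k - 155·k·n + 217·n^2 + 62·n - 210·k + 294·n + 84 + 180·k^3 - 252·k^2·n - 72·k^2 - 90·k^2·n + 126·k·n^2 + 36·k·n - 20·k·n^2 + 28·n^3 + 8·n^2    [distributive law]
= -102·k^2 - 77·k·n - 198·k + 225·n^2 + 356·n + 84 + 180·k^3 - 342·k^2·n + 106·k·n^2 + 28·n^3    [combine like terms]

Applying combine like terms to the line above:

(-6·k - 31·n - 42 + 36·k^2 - 18·k·n - 4·n^2)·(5·k - 7·n - 2)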